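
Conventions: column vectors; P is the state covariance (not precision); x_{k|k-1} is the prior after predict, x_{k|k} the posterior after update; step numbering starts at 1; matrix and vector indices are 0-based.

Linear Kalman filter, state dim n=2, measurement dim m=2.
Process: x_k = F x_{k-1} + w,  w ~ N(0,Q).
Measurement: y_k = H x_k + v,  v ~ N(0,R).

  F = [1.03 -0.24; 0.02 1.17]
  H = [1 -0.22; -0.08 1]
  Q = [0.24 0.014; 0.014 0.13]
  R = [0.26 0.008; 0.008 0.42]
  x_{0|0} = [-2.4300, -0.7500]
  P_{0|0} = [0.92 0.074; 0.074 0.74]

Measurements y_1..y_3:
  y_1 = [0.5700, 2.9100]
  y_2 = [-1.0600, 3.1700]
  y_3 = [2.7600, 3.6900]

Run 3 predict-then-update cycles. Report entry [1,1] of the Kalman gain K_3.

K[1,1] = 0.5147

step 1: x^-=[-2.3229, -0.9261]  P^-=[1.2221 -0.0860; -0.0860 1.1468]  S=[1.5754 -0.4296; -0.4296 1.5884]  K=[0.8164 0.1051; -0.0180 0.7215]  nu=[2.6892, 3.6503]  x^+=[0.2561, 1.6590]  P^+=[0.2283 0.0689; 0.0689 0.3084]
step 2: x^-=[-0.1344, 1.9461]  P^-=[0.4658 0.0148; 0.0148 0.5555]  S=[0.7462 -0.1364; -0.1364 0.9761]  K=[0.6319 0.0653; -0.0411 0.5621]  nu=[-0.4975, 1.2132]  x^+=[-0.3695, 2.6485]  P^+=[0.1750 0.0465; 0.0465 0.2395]
step 3: x^-=[-1.0162, 3.0914]  P^-=[0.4165 0.0062; 0.0062 0.4601]  S=[0.6961 -0.1203; -0.1203 0.8817]  K=[0.6054 0.0518; -0.0476 0.5147]  nu=[4.4563, 0.5173]  x^+=[1.7083, 3.1454]  P^+=[0.1666 0.0399; 0.0399 0.2190]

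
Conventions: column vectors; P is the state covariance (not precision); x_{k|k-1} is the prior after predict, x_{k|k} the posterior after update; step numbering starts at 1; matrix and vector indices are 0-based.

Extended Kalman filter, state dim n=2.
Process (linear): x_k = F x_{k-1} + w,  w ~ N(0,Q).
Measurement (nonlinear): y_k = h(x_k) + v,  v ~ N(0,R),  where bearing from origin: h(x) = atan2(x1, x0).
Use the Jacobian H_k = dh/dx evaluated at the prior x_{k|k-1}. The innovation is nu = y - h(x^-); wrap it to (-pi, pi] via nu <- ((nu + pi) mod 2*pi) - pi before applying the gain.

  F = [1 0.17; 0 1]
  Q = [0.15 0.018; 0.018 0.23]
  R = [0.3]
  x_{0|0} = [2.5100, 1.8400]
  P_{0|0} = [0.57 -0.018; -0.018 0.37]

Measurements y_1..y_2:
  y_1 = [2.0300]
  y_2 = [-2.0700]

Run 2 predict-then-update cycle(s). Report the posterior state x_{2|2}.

x_post = [3.7289, 1.4392]

step 1: x^-=[2.8228, 1.8400]  P^-=[0.7246 0.0629; 0.0629 0.6000]  H_jac=[-0.1621 0.2486]  S=[0.3510]  K=[-0.2899; 0.3959]  nu=[1.4523]  x^+=[2.4017, 2.4150]  P^+=[0.6951 0.1032; 0.1032 0.5450]
step 2: x^-=[2.8122, 2.4150]  P^-=[0.8959 0.2138; 0.2138 0.7750]  H_jac=[-0.1758 0.2047]  S=[0.3448]  K=[-0.3298; 0.3511]  nu=[-2.7795]  x^+=[3.7289, 1.4392]  P^+=[0.8584 0.2538; 0.2538 0.7325]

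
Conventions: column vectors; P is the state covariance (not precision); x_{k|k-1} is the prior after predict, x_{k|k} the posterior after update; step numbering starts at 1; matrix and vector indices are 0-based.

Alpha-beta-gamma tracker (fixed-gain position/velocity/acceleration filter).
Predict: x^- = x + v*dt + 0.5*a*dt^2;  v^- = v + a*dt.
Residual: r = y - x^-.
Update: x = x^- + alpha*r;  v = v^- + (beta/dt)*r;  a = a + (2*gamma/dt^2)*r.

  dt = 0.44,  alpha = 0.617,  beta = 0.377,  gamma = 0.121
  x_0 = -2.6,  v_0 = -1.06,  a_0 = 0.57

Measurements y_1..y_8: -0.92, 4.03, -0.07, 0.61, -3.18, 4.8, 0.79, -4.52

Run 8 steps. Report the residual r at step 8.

step 1: x_pred=-3.0112  r=2.0912  x^+=-1.7209  v^+=0.9826  a^+=3.1840
step 2: x_pred=-0.9804  r=5.0104  x^+=2.1110  v^+=6.6766  a^+=9.4470
step 3: x_pred=5.9632  r=-6.0332  x^+=2.2407  v^+=5.6639  a^+=1.9055
step 4: x_pred=4.9173  r=-4.3073  x^+=2.2597  v^+=2.8118  a^+=-3.4786
step 5: x_pred=3.1601  r=-6.3401  x^+=-0.7517  v^+=-4.1511  a^+=-11.4038
step 6: x_pred=-3.6821  r=8.4821  x^+=1.5514  v^+=-1.9012  a^+=-0.8011
step 7: x_pred=0.6373  r=0.1527  x^+=0.7315  v^+=-2.1228  a^+=-0.6102
step 8: x_pred=-0.2616  r=-4.2584  x^+=-2.8890  v^+=-6.0400  a^+=-5.9332

resid = -4.2584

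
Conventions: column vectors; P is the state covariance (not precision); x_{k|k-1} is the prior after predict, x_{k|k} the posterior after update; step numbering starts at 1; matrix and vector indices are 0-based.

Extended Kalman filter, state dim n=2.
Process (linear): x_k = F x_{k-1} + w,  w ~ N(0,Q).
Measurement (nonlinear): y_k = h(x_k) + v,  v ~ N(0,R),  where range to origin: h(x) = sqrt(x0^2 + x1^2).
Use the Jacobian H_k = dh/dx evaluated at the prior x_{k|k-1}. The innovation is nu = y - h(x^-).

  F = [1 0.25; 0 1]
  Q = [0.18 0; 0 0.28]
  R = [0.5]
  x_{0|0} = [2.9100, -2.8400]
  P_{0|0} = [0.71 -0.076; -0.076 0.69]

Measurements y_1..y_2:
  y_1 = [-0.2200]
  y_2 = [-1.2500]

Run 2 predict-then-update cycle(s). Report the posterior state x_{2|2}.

step 1: x^-=[2.2000, -2.8400]  P^-=[0.8951 0.0965; 0.0965 0.9700]  H_jac=[0.6124 -0.7905]  S=[1.3485]  K=[0.3499; -0.5248]  nu=[-3.8124]  x^+=[0.8659, -0.8391]  P^+=[0.7300 0.3442; 0.3442 0.5986]
step 2: x^-=[0.6561, -0.8391]  P^-=[1.1195 0.4938; 0.4938 0.8786]  H_jac=[0.6160 -0.7878]  S=[0.9907]  K=[0.3034; -0.3915]  nu=[-2.3152]  x^+=[-0.0463, 0.0674]  P^+=[1.0283 0.6115; 0.6115 0.7267]

x_post = [-0.0463, 0.0674]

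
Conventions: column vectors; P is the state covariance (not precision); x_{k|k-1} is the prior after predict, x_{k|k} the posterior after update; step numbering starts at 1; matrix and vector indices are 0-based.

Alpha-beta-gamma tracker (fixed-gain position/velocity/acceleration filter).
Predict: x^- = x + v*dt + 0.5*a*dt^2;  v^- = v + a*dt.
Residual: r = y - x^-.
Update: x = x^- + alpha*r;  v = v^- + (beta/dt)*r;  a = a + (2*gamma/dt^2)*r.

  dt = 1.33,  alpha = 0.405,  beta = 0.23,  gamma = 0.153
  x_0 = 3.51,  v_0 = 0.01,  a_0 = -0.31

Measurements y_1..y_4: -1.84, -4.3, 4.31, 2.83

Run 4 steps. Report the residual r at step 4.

step 1: x_pred=3.2491  r=-5.0891  x^+=1.1880  v^+=-1.2824  a^+=-1.1904
step 2: x_pred=-1.5703  r=-2.7297  x^+=-2.6759  v^+=-3.3376  a^+=-1.6626
step 3: x_pred=-8.5853  r=12.8953  x^+=-3.3627  v^+=-3.3188  a^+=0.5682
step 4: x_pred=-7.2742  r=10.1042  x^+=-3.1820  v^+=-0.8158  a^+=2.3161

resid = 10.1042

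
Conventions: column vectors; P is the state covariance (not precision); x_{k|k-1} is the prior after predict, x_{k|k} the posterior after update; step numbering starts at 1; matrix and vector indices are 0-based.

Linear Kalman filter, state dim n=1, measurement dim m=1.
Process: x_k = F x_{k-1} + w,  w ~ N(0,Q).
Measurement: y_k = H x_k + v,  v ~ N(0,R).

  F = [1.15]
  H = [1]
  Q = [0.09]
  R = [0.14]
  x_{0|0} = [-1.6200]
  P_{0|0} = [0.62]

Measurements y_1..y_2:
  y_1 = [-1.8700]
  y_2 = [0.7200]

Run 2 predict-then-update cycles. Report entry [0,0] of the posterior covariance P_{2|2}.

P_post[0,0] = 0.0898

step 1: x^-=[-1.8630]  P^-=[0.9099]  S=[1.0499]  K=[0.8667]  nu=[-0.0070]  x^+=[-1.8691]  P^+=[0.1213]
step 2: x^-=[-2.1494]  P^-=[0.2505]  S=[0.3905]  K=[0.6415]  nu=[2.8694]  x^+=[-0.3088]  P^+=[0.0898]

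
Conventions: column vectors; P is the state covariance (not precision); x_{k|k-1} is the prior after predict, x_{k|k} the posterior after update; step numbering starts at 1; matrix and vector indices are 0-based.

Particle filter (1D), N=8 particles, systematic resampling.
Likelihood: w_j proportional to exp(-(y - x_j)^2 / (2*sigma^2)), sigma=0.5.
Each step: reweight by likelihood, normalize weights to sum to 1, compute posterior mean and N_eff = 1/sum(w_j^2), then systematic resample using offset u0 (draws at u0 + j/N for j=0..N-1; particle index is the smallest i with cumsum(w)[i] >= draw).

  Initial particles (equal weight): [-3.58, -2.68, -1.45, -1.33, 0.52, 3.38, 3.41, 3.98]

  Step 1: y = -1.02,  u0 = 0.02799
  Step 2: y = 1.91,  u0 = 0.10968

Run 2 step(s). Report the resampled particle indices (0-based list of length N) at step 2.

step 1: w=[0.0000, 0.0026, 0.4519, 0.5397, 0.0057, 0.0000, 0.0000, 0.0000]  mean=-1.3773  Neff=2.0178  idx=[2, 2, 2, 2, 3, 3, 3, 3]
step 2: w=[0.0426, 0.0426, 0.0426, 0.0426, 0.2074, 0.2074, 0.2074, 0.2074]  mean=-1.3504  Neff=5.5749  idx=[2, 4, 4, 5, 6, 6, 7, 7]

resampled_idx = [2, 4, 4, 5, 6, 6, 7, 7]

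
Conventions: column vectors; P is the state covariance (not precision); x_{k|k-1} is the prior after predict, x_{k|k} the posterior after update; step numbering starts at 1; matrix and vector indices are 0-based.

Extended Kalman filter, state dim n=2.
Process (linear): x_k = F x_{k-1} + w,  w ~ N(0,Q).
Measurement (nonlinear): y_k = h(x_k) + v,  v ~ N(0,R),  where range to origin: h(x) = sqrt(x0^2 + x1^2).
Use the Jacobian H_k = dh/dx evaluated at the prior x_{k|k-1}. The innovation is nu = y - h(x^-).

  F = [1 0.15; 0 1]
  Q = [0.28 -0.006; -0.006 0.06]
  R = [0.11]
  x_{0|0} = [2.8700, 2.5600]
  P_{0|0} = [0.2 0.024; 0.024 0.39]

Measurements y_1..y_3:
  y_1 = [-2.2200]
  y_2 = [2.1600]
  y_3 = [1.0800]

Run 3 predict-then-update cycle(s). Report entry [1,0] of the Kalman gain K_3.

K[1,0] = -0.0864

step 1: x^-=[3.2540, 2.5600]  P^-=[0.4960 0.0765; 0.0765 0.4500]  H_jac=[0.7859 0.6183]  S=[0.6627]  K=[0.6595; 0.5105]  nu=[-6.3603]  x^+=[-0.9408, -0.6872]  P^+=[0.2077 -0.1467; -0.1467 0.2772]
step 2: x^-=[-1.0439, -0.6872]  P^-=[0.4499 -0.1111; -0.1111 0.3372]  H_jac=[-0.8353 -0.5499]  S=[0.4238]  K=[-0.7426; -0.2186]  nu=[0.9102]  x^+=[-1.7198, -0.8862]  P^+=[0.2162 -0.1799; -0.1799 0.3170]
step 3: x^-=[-1.8527, -0.8862]  P^-=[0.4494 -0.1383; -0.1383 0.3770]  H_jac=[-0.9021 -0.4315]  S=[0.4382]  K=[-0.7889; -0.0864]  nu=[-0.9738]  x^+=[-1.0845, -0.8021]  P^+=[0.1767 -0.1682; -0.1682 0.3737]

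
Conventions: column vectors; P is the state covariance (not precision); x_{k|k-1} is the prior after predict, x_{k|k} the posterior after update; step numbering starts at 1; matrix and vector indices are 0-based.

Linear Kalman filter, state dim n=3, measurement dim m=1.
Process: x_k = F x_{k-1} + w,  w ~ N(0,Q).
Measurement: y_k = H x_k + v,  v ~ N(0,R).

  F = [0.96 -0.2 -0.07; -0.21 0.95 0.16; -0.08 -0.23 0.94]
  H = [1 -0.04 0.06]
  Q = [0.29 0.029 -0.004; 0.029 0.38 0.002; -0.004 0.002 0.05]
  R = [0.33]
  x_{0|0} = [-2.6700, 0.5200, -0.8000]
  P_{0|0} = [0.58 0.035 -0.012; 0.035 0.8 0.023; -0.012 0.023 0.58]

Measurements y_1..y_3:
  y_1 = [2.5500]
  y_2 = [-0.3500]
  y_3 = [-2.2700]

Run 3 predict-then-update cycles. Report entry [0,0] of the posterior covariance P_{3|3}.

step 1: x^-=[-2.6112, 0.9267, -0.6580]  P^-=[0.8482 -0.2173 -0.0719; -0.2173 1.1363 -0.0546; -0.0719 -0.0546 0.6017]  S=[1.1912]  K=[0.7157; -0.2233; -0.0282]  nu=[5.2377]  x^+=[1.1376, -0.2431, -0.8059]  P^+=[0.2380 -0.0269 -0.0478; -0.0269 1.0768 -0.0621; -0.0478 -0.0621 0.6007]
step 2: x^-=[1.1971, -0.5988, -0.7927]  P^-=[0.5704 -0.2579 -0.0395; -0.2579 1.3728 -0.1813; -0.0395 -0.1813 0.6723]  S=[0.9217]  K=[0.6274; -0.3512; 0.0087]  nu=[-1.5235]  x^+=[0.2413, -0.0638, -0.8060]  P^+=[0.2075 -0.0548 -0.0446; -0.0548 1.2591 -0.1785; -0.0446 -0.1785 0.6723]
step 3: x^-=[0.3008, -0.2402, -0.7623]  P^-=[0.5570 -0.3018 -0.0048; -0.3018 1.5133 -0.3104; -0.0048 -0.3104 0.7938]  S=[0.9173]  K=[0.6200; -0.4153; 0.0602]  nu=[-2.5347]  x^+=[-1.2708, 0.8125, -0.9148]  P^+=[0.2043 -0.0656 -0.0391; -0.0656 1.3551 -0.2875; -0.0391 -0.2875 0.7905]

P_post[0,0] = 0.2043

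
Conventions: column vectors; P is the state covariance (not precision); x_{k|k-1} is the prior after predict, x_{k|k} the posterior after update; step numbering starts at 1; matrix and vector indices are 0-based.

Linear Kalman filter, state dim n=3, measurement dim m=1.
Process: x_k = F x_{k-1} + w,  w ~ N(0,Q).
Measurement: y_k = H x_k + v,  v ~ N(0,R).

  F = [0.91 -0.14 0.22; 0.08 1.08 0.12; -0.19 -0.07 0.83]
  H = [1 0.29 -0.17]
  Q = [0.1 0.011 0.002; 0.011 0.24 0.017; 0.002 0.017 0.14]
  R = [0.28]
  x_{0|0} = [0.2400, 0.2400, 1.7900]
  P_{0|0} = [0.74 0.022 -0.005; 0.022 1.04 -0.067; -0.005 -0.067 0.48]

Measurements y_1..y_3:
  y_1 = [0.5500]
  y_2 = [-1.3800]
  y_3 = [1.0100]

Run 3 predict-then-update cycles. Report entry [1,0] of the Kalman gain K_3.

K[1,0] = -0.0759

step 1: x^-=[0.5786, 0.4932, 1.4233]  P^-=[0.7529 -0.0738 -0.0237; -0.0738 1.4510 -0.0894; -0.0237 -0.0894 0.5124]  S=[1.1439]  K=[0.6431; 0.3167; -0.1195]  nu=[0.0703]  x^+=[0.6238, 0.5155, 1.4149]  P^+=[0.2799 -0.3067 0.0642; -0.3067 1.3363 -0.0461; 0.0642 -0.0461 0.4961]
step 2: x^-=[0.8068, 0.7764, 1.0198]  P^-=[0.4887 -0.4576 0.1206; -0.4576 1.7439 -0.0124; 0.1206 -0.0124 0.4753]  S=[0.6239]  K=[0.5377; 0.0805; 0.0580]  nu=[-2.2386]  x^+=[-0.3970, 0.5962, 0.8900]  P^+=[0.3083 -0.4846 0.1011; -0.4846 1.7399 -0.0153; 0.1011 -0.0153 0.4733]
step 3: x^-=[-0.2489, 0.7189, 0.7724]  P^-=[0.5772 -0.6785 0.1443; -0.6785 2.1924 0.0209; 0.1443 0.0209 0.4427]  S=[0.6097]  K=[0.5837; -0.0759; 0.1232]  nu=[1.1818]  x^+=[0.4409, 0.6292, 0.9179]  P^+=[0.3695 -0.6515 0.1005; -0.6515 2.1889 0.0266; 0.1005 0.0266 0.4334]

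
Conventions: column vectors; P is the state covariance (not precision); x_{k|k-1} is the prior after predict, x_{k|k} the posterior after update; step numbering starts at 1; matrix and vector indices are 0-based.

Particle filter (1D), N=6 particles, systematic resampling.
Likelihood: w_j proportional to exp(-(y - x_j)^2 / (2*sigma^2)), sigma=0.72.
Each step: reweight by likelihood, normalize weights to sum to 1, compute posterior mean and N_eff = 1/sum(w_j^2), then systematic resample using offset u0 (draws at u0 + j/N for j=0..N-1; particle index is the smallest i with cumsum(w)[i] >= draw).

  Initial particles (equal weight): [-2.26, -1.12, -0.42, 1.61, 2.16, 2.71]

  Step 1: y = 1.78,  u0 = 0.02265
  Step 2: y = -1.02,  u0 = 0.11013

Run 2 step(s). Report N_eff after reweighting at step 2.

step 1: w=[0.0000, 0.0001, 0.0041, 0.4253, 0.3805, 0.1899]  mean=2.0195  Neff=2.7641  idx=[3, 3, 3, 4, 4, 5]
step 2: w=[0.3233, 0.3233, 0.3233, 0.0148, 0.0148, 0.0004]  mean=1.6267  Neff=3.1842  idx=[0, 0, 1, 1, 2, 2]

N_eff = 3.1842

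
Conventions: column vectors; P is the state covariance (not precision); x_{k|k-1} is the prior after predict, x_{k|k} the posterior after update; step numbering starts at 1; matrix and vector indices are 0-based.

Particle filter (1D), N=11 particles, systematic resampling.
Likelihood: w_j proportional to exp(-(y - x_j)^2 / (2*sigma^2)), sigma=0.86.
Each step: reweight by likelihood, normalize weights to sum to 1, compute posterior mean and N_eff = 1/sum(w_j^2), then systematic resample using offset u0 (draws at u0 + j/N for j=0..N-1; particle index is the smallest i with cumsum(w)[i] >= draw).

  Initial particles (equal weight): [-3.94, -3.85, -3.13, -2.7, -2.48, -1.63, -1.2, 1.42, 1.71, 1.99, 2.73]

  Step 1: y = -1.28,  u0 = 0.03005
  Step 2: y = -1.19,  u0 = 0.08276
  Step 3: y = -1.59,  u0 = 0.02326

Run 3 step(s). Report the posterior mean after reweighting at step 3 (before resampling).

step 1: w=[0.0031, 0.0043, 0.0369, 0.0955, 0.1410, 0.3436, 0.3717, 0.0027, 0.0009, 0.0003, 0.0000]  mean=-1.7521  Neff=3.4890  idx=[2, 3, 4, 5, 5, 5, 5, 6, 6, 6, 6]
step 2: w=[0.0097, 0.0263, 0.0400, 0.1080, 0.1080, 0.1080, 0.1080, 0.1230, 0.1230, 0.1230, 0.1230]  mean=-1.4950  Neff=9.1265  idx=[3, 3, 4, 5, 6, 7, 7, 8, 9, 10, 10]
step 3: w=[0.0960, 0.0960, 0.0960, 0.0960, 0.0960, 0.0867, 0.0867, 0.0867, 0.0867, 0.0867, 0.0867]  mean=-1.4063  Neff=10.9716  idx=[0, 1, 2, 3, 4, 4, 6, 7, 8, 9, 10]

post_mean = -1.4063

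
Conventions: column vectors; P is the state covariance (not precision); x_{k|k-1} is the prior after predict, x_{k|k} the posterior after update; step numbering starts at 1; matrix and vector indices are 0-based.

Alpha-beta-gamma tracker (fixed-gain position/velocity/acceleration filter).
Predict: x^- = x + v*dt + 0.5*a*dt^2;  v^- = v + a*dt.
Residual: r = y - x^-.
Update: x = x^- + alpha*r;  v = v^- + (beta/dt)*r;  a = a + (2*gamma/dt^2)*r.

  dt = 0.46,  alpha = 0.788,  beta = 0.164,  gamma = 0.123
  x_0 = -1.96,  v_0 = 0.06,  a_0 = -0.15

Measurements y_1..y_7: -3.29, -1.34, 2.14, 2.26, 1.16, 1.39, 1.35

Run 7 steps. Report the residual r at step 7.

step 1: x_pred=-1.9483  r=-1.3417  x^+=-3.0056  v^+=-0.4874  a^+=-1.7099
step 2: x_pred=-3.4106  r=2.0706  x^+=-1.7790  v^+=-0.5357  a^+=0.6974
step 3: x_pred=-1.9516  r=4.0916  x^+=1.2726  v^+=1.2439  a^+=5.4542
step 4: x_pred=2.4218  r=-0.1618  x^+=2.2943  v^+=3.6951  a^+=5.2660
step 5: x_pred=4.5512  r=-3.3912  x^+=1.8789  v^+=4.9085  a^+=1.3235
step 6: x_pred=4.2769  r=-2.8869  x^+=2.0020  v^+=4.4881  a^+=-2.0326
step 7: x_pred=3.8515  r=-2.5015  x^+=1.8803  v^+=2.6612  a^+=-4.9408

resid = -2.5015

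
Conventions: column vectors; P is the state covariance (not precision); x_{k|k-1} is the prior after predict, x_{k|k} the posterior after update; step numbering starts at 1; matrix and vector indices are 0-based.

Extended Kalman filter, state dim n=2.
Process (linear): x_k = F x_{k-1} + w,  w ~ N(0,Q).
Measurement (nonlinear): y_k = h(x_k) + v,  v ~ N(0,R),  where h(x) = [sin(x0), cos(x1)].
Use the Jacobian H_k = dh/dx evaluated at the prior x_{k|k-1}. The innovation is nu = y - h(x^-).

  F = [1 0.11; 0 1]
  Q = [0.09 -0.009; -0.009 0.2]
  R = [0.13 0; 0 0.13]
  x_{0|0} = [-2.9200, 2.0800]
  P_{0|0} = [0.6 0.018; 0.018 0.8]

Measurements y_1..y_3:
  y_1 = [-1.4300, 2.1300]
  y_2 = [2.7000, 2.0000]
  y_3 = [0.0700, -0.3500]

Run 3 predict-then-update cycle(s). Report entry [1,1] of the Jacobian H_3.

step 1: x^-=[-2.6912, 2.0800]  P^-=[0.7036 0.0970; 0.0970 1.0000]  H_jac=[-0.9003 0.0000; 0.0000 -0.8731]  S=[0.7003 0.0762; 0.0762 0.8924]  K=[-0.9026 -0.0178; -0.0183 -0.9769]  nu=[-0.9947, 2.6175]  x^+=[-1.8399, -0.4587]  P^+=[0.1303 0.0026; 0.0026 0.1454]
step 2: x^-=[-1.8904, -0.4587]  P^-=[0.2227 0.0096; 0.0096 0.3454]  H_jac=[-0.3142 0.0000; 0.0000 0.4428]  S=[0.1520 -0.0013; -0.0013 0.1977]  K=[-0.4602 0.0185; -0.0131 0.7735]  nu=[3.6494, 1.1034]  x^+=[-3.5493, 0.3469]  P^+=[0.1904 0.0054; 0.0054 0.2271]
step 3: x^-=[-3.5111, 0.3469]  P^-=[0.2844 0.0214; 0.0214 0.4271]  H_jac=[-0.9325 0.0000; 0.0000 -0.3400]  S=[0.3773 0.0068; 0.0068 0.1794]  K=[-0.7026 -0.0140; -0.0384 -0.8081]  nu=[-0.2912, -1.2904]  x^+=[-3.2885, 1.4008]  P^+=[0.0980 0.0053; 0.0053 0.3090]

H_jac[1,1] = -0.3400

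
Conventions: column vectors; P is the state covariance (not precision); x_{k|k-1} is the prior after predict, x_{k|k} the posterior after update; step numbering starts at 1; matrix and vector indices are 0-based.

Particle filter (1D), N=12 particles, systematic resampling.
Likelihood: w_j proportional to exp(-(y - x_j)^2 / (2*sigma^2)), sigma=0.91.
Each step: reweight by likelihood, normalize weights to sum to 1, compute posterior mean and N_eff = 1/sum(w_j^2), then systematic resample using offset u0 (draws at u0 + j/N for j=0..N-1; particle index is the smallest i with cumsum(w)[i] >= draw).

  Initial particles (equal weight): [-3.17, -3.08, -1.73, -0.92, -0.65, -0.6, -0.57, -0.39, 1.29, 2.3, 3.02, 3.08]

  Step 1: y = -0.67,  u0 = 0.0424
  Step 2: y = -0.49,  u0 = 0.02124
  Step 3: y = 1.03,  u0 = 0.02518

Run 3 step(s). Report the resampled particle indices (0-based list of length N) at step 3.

resampled_idx = [1, 3, 4, 5, 6, 6, 7, 8, 9, 10, 10, 11]

step 1: w=[0.0041, 0.0054, 0.0911, 0.1728, 0.1794, 0.1790, 0.1784, 0.1712, 0.0176, 0.0009, 0.0000, 0.0000]  mean=-0.7136  Neff=6.1020  idx=[2, 3, 3, 4, 4, 5, 5, 5, 6, 6, 7, 7]
step 2: w=[0.0356, 0.0805, 0.0805, 0.0886, 0.0886, 0.0893, 0.0893, 0.0893, 0.0896, 0.0896, 0.0895, 0.0895]  mean=-0.6576  Neff=11.6347  idx=[0, 1, 2, 3, 4, 5, 6, 7, 8, 9, 10, 11]
step 3: w=[0.0046, 0.0458, 0.0458, 0.0828, 0.0828, 0.0915, 0.0915, 0.0915, 0.0970, 0.0970, 0.1347, 0.1347]  mean=-0.5804  Neff=10.1821  idx=[1, 3, 4, 5, 6, 6, 7, 8, 9, 10, 10, 11]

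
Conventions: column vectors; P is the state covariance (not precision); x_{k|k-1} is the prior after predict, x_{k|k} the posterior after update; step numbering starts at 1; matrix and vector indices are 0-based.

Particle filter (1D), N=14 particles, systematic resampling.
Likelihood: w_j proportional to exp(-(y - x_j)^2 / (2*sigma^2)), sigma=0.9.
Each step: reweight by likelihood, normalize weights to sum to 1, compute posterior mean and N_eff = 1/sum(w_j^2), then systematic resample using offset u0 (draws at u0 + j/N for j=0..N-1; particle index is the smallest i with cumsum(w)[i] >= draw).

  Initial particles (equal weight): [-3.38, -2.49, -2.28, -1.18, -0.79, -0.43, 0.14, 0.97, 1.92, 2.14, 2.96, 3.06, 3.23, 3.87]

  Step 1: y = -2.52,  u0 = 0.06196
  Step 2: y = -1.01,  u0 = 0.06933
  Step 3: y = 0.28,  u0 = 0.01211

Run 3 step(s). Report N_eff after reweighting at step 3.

step 1: w=[0.2001, 0.3156, 0.3048, 0.1042, 0.0498, 0.0213, 0.0040, 0.0002, 0.0000, 0.0000, 0.0000, 0.0000, 0.0000, 0.0000]  mean=-2.3278  Neff=4.0590  idx=[0, 0, 1, 1, 1, 1, 1, 2, 2, 2, 2, 3, 3, 5]
step 2: w=[0.0056, 0.0056, 0.0461, 0.0461, 0.0461, 0.0461, 0.0461, 0.0659, 0.0659, 0.0659, 0.0659, 0.1751, 0.1751, 0.1448]  mean=-1.6876  Neff=9.0659  idx=[3, 4, 6, 7, 8, 9, 10, 11, 11, 12, 12, 12, 13, 13]
step 3: w=[0.0030, 0.0030, 0.0030, 0.0060, 0.0060, 0.0060, 0.0060, 0.0924, 0.0924, 0.0924, 0.0924, 0.0924, 0.2524, 0.2524]  mean=-0.8398  Neff=5.8734  idx=[3, 7, 8, 9, 9, 10, 11, 12, 12, 12, 12, 13, 13, 13]

N_eff = 5.8734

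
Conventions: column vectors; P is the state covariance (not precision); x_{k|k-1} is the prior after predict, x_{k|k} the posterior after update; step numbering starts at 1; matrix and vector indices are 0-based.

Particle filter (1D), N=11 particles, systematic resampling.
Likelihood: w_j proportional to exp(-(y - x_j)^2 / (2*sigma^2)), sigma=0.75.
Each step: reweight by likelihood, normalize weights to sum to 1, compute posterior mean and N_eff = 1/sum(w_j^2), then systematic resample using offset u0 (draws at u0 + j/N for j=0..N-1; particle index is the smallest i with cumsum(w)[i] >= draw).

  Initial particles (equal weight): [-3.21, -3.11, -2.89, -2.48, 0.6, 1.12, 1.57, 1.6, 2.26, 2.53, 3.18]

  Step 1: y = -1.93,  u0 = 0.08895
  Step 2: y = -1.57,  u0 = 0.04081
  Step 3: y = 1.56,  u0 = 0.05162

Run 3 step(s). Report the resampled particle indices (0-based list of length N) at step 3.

step 1: w=[0.1346, 0.1675, 0.2545, 0.4413, 0.0020, 0.0001, 0.0000, 0.0000, 0.0000, 0.0000, 0.0000]  mean=-2.7815  Neff=3.2714  idx=[0, 1, 1, 2, 2, 2, 3, 3, 3, 3, 4]
step 2: w=[0.0315, 0.0418, 0.0418, 0.0732, 0.0732, 0.0732, 0.1650, 0.1650, 0.1650, 0.1650, 0.0052]  mean=-2.6296  Neff=7.7232  idx=[1, 3, 4, 5, 6, 6, 7, 8, 8, 9, 9]
step 3: w=[0.0011, 0.0063, 0.0063, 0.0063, 0.1400, 0.1400, 0.1400, 0.1400, 0.1400, 0.1400, 0.1400]  mean=-2.4885  Neff=7.2836  idx=[4, 4, 5, 6, 6, 7, 8, 8, 9, 10, 10]

resampled_idx = [4, 4, 5, 6, 6, 7, 8, 8, 9, 10, 10]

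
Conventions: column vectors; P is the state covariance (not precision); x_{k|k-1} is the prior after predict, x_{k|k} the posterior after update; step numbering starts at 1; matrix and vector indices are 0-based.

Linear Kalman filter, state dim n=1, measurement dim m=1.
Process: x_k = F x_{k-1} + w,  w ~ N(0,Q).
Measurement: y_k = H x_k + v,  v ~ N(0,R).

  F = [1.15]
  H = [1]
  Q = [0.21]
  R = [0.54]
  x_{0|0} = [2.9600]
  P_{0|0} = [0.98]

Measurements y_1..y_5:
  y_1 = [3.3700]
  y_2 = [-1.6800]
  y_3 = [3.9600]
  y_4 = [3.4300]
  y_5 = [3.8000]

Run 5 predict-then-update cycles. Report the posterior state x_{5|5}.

x_post = [3.7173]

step 1: x^-=[3.4040]  P^-=[1.5060]  S=[2.0461]  K=[0.7361]  nu=[-0.0340]  x^+=[3.3790]  P^+=[0.3975]
step 2: x^-=[3.8858]  P^-=[0.7357]  S=[1.2757]  K=[0.5767]  nu=[-5.5658]  x^+=[0.6761]  P^+=[0.3114]
step 3: x^-=[0.7775]  P^-=[0.6218]  S=[1.1618]  K=[0.5352]  nu=[3.1825]  x^+=[2.4808]  P^+=[0.2890]
step 4: x^-=[2.8529]  P^-=[0.5922]  S=[1.1322]  K=[0.5231]  nu=[0.5771]  x^+=[3.1548]  P^+=[0.2825]
step 5: x^-=[3.6280]  P^-=[0.5835]  S=[1.1235]  K=[0.5194]  nu=[0.1720]  x^+=[3.7173]  P^+=[0.2805]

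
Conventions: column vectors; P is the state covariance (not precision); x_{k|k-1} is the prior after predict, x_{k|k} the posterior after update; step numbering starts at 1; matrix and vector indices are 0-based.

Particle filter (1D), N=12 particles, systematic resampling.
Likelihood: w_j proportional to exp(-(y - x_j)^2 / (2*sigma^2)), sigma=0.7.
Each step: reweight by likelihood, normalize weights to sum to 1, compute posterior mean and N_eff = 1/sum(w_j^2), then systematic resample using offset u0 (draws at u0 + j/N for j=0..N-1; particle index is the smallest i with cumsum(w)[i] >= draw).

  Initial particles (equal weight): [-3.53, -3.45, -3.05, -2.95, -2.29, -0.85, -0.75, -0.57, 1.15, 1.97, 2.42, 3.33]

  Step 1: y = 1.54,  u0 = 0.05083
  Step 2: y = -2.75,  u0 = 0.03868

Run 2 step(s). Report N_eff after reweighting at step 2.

step 1: w=[0.0000, 0.0000, 0.0000, 0.0000, 0.0000, 0.0013, 0.0022, 0.0048, 0.3902, 0.3773, 0.2068, 0.0173]  mean=1.7447  Neff=2.9609  idx=[8, 8, 8, 8, 8, 9, 9, 9, 9, 10, 10, 10]
step 2: w=[0.1999, 0.1999, 0.1999, 0.1999, 0.1999, 0.0001, 0.0001, 0.0001, 0.0001, 0.0000, 0.0000, 0.0000]  mean=1.1505  Neff=5.0059  idx=[0, 0, 1, 1, 1, 2, 2, 3, 3, 3, 4, 4]

N_eff = 5.0059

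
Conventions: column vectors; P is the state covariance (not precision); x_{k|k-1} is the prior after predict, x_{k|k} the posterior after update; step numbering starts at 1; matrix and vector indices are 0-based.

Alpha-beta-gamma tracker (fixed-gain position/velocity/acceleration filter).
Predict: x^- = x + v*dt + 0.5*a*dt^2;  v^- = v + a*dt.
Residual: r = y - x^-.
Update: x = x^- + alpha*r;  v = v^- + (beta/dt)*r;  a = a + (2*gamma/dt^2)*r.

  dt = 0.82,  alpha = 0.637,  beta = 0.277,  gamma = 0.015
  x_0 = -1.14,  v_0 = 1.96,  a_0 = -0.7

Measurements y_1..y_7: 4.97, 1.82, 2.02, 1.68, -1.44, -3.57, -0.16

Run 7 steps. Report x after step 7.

x_post = -2.3906

step 1: x_pred=0.2319  r=4.7381  x^+=3.2501  v^+=2.9866  a^+=-0.4886
step 2: x_pred=5.5348  r=-3.7148  x^+=3.1685  v^+=1.3310  a^+=-0.6543
step 3: x_pred=4.0399  r=-2.0199  x^+=2.7532  v^+=0.1121  a^+=-0.7445
step 4: x_pred=2.5949  r=-0.9149  x^+=2.0121  v^+=-0.8074  a^+=-0.7853
step 5: x_pred=1.0861  r=-2.5261  x^+=-0.5230  v^+=-2.3046  a^+=-0.8980
step 6: x_pred=-2.7147  r=-0.8553  x^+=-3.2595  v^+=-3.3299  a^+=-0.9361
step 7: x_pred=-6.3048  r=6.1448  x^+=-2.3906  v^+=-2.0218  a^+=-0.6620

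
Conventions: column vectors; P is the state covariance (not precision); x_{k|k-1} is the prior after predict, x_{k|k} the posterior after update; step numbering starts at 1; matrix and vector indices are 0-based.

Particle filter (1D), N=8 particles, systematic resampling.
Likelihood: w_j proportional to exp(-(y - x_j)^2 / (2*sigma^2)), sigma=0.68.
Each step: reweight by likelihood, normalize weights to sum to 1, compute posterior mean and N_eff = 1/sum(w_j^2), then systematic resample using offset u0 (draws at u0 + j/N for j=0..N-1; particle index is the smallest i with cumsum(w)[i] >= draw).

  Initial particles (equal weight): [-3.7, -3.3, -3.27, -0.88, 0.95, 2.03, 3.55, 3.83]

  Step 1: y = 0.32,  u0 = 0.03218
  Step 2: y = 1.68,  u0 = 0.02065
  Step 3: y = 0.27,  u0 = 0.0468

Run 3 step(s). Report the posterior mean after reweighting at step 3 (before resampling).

post_mean = 0.9500

step 1: w=[0.0000, 0.0000, 0.0000, 0.2331, 0.7201, 0.0468, 0.0000, 0.0000]  mean=0.5741  Neff=1.7391  idx=[3, 3, 4, 4, 4, 4, 4, 4]
step 2: w=[0.0002, 0.0002, 0.1666, 0.1666, 0.1666, 0.1666, 0.1666, 0.1666]  mean=0.9491  Neff=6.0059  idx=[2, 2, 3, 4, 5, 5, 6, 7]
step 3: w=[0.1250, 0.1250, 0.1250, 0.1250, 0.1250, 0.1250, 0.1250, 0.1250]  mean=0.9500  Neff=8.0000  idx=[0, 1, 2, 3, 4, 5, 6, 7]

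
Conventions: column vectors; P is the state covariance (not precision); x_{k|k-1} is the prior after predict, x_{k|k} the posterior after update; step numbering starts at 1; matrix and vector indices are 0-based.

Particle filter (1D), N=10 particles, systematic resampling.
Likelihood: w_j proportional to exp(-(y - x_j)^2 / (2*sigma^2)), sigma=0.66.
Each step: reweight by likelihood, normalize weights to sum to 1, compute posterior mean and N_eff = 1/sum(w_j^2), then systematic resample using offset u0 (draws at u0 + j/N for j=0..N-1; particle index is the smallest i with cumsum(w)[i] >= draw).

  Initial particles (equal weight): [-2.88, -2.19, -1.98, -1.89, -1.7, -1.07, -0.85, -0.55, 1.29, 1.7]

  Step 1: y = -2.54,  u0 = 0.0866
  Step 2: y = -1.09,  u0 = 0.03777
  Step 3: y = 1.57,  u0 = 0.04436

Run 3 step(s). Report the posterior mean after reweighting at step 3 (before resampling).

post_mean = -1.0829

step 1: w=[0.2409, 0.2390, 0.1919, 0.1694, 0.1224, 0.0230, 0.0104, 0.0029, 0.0000, 0.0000]  mean=-2.1607  Neff=5.0932  idx=[0, 0, 1, 1, 2, 2, 3, 3, 4, 5]
step 2: w=[0.0064, 0.0064, 0.0629, 0.0629, 0.1016, 0.1016, 0.1209, 0.1209, 0.1645, 0.2520]  mean=-1.7207  Neff=6.7369  idx=[2, 3, 4, 5, 6, 7, 8, 8, 9, 9]
step 3: w=[0.0001, 0.0001, 0.0008, 0.0008, 0.0016, 0.0016, 0.0068, 0.0068, 0.4907, 0.4907]  mean=-1.0829  Neff=2.0761  idx=[8, 8, 8, 8, 8, 9, 9, 9, 9, 9]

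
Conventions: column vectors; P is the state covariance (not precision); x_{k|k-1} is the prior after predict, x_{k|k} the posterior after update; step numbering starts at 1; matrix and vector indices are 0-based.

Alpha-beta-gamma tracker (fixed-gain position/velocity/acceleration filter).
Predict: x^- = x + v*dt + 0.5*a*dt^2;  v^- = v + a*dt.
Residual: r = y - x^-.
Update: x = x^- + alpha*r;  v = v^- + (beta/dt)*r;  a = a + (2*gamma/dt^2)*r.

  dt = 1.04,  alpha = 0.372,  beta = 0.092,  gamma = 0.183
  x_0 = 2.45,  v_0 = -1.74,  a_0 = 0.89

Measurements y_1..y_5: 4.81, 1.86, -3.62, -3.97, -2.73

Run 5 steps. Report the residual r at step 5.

resid = -2.1572

step 1: x_pred=1.1217  r=3.6883  x^+=2.4938  v^+=-0.4881  a^+=2.1381
step 2: x_pred=3.1424  r=-1.2824  x^+=2.6653  v^+=1.6220  a^+=1.7041
step 3: x_pred=5.2738  r=-8.8938  x^+=1.9653  v^+=2.6076  a^+=-1.3054
step 4: x_pred=3.9712  r=-7.9412  x^+=1.0171  v^+=0.5474  a^+=-3.9926
step 5: x_pred=-0.5728  r=-2.1572  x^+=-1.3753  v^+=-3.7957  a^+=-4.7226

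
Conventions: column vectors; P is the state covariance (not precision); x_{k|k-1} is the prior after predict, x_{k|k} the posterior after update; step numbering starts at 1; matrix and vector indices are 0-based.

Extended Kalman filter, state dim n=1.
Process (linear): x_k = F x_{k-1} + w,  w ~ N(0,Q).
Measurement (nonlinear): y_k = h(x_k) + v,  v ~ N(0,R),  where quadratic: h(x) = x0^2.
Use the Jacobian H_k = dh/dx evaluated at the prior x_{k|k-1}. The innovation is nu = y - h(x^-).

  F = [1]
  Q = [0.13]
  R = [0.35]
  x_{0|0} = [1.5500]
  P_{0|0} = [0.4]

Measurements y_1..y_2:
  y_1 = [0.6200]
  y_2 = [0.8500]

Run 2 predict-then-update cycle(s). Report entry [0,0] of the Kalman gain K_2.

K[0,0] = 0.3249

step 1: x^-=[1.5500]  P^-=[0.5300]  H_jac=[3.1000]  S=[5.4433]  K=[0.3018]  nu=[-1.7825]  x^+=[1.0120]  P^+=[0.0341]
step 2: x^-=[1.0120]  P^-=[0.1641]  H_jac=[2.0239]  S=[1.0221]  K=[0.3249]  nu=[-0.1741]  x^+=[0.9554]  P^+=[0.0562]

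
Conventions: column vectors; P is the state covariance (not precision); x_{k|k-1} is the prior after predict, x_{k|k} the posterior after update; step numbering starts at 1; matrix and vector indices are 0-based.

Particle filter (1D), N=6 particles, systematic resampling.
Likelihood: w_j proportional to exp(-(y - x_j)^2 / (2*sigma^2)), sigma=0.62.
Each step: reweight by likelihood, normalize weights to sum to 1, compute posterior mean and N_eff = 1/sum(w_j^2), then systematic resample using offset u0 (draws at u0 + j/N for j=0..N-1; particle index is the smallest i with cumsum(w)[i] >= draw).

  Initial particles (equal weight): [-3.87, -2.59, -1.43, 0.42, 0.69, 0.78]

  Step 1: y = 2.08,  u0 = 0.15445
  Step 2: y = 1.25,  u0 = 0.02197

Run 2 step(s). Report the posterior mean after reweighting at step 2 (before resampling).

step 1: w=[0.0000, 0.0000, 0.0000, 0.1263, 0.3686, 0.5051]  mean=0.7014  Neff=2.4574  idx=[4, 4, 4, 5, 5, 5]
step 2: w=[0.1566, 0.1566, 0.1566, 0.1767, 0.1767, 0.1767]  mean=0.7377  Neff=5.9783  idx=[0, 1, 2, 3, 4, 5]

post_mean = 0.7377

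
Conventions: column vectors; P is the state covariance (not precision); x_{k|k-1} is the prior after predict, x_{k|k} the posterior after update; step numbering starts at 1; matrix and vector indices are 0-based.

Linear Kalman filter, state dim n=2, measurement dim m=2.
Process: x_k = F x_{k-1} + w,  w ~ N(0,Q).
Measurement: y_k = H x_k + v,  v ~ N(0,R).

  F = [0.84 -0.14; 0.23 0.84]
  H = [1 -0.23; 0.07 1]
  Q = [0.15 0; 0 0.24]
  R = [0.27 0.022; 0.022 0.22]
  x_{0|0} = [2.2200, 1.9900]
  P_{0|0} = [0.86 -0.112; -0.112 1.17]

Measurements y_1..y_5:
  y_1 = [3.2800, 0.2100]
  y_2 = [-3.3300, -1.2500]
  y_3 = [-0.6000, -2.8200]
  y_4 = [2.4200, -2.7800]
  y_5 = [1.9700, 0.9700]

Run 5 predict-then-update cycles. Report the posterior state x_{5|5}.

step 1: x^-=[1.5862, 2.1822]  P^-=[0.8061 -0.0469; -0.0469 1.0678]  S=[1.1541 -0.2133; -0.2133 1.2852]  K=[0.7316 0.1288; -0.1035 0.8111]  nu=[2.1957, -2.0832]  x^+=[2.9241, 0.2652]  P^+=[0.2072 0.0299; 0.0299 0.1741]
step 2: x^-=[2.4191, 0.8953]  P^-=[0.2926 0.0397; 0.0397 0.3854]  S=[0.5647 -0.0071; -0.0071 0.6124]  K=[0.5033 0.1041; -0.0787 0.6329]  nu=[-5.5432, -2.3146]  x^+=[-0.6116, -0.1336]  P^+=[0.1437 0.0239; 0.0239 0.1358]
step 3: x^-=[-0.4950, -0.2529]  P^-=[0.2484 0.0279; 0.0279 0.3527]  S=[0.5242 -0.0143; -0.0143 0.5778]  K=[0.4641 0.0898; -0.0849 0.6117]  nu=[-0.1631, -2.5325]  x^+=[-0.7983, -1.7881]  P^+=[0.1320 0.0207; 0.0207 0.1312]
step 4: x^-=[-0.4202, -1.6856]  P^-=[0.2409 0.0240; 0.0240 0.3476]  S=[0.5182 -0.0174; -0.0174 0.5722]  K=[0.4570 0.0854; -0.0874 0.6078]  nu=[2.4525, -1.0650]  x^+=[0.6097, -2.5474]  P^+=[0.1298 0.0198; 0.0198 0.1304]
step 5: x^-=[0.8688, -1.9996]  P^-=[0.2395 0.0230; 0.0230 0.3465]  S=[0.5172 -0.0183; -0.0183 0.5709]  K=[0.4558 0.0843; -0.0881 0.6070]  nu=[0.6413, 2.9087]  x^+=[1.4063, -0.2906]  P^+=[0.1294 0.0195; 0.0195 0.1302]

x_post = [1.4063, -0.2906]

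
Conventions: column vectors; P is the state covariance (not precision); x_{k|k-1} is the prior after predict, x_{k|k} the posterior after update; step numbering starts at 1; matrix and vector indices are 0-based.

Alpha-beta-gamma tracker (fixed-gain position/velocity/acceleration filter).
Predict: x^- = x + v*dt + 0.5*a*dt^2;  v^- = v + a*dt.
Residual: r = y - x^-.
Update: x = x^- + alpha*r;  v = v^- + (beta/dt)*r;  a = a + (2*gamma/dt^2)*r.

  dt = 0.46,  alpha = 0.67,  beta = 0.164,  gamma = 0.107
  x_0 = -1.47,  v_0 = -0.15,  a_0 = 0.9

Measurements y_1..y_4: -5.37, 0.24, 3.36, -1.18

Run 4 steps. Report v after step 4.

step 1: x_pred=-1.4438  r=-3.9262  x^+=-4.0743  v^+=-1.1358  a^+=-3.0708
step 2: x_pred=-4.9217  r=5.1617  x^+=-1.4634  v^+=-0.7081  a^+=2.1495
step 3: x_pred=-1.5617  r=4.9217  x^+=1.7359  v^+=2.0354  a^+=7.1270
step 4: x_pred=3.4262  r=-4.6062  x^+=0.3400  v^+=3.6716  a^+=2.4686

v_post = 3.6716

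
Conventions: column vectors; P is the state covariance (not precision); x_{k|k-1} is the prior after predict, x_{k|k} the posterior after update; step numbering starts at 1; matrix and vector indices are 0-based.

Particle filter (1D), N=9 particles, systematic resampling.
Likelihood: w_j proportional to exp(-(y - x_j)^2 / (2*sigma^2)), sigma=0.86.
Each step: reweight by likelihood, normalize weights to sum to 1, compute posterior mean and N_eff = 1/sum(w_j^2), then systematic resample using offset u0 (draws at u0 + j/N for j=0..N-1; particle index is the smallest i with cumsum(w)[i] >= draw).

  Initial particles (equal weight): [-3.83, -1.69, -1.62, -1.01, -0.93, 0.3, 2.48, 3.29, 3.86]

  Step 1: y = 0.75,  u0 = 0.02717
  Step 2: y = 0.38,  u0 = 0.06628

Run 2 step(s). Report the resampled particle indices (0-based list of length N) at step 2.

resampled_idx = [2, 2, 3, 4, 4, 5, 6, 7, 7]

step 1: w=[0.0000, 0.0134, 0.0169, 0.0926, 0.1115, 0.6555, 0.0994, 0.0096, 0.0011]  mean=0.2316  Neff=2.1685  idx=[2, 4, 5, 5, 5, 5, 5, 5, 6]
step 2: w=[0.0104, 0.0489, 0.1554, 0.1554, 0.1554, 0.1554, 0.1554, 0.1554, 0.0079]  mean=0.2370  Neff=6.7772  idx=[2, 2, 3, 4, 4, 5, 6, 7, 7]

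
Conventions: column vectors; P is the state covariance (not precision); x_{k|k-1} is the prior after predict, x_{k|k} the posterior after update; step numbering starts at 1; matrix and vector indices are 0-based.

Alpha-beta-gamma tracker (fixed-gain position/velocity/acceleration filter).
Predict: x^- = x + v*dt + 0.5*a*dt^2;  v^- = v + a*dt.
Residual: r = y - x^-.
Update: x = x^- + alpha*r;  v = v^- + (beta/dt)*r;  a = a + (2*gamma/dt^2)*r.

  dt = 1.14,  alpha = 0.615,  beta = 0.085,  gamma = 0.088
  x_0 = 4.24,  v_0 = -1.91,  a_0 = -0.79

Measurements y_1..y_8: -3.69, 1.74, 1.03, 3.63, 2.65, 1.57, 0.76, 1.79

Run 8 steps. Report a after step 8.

step 1: x_pred=1.5493  r=-5.2393  x^+=-1.6729  v^+=-3.2012  a^+=-1.4995
step 2: x_pred=-6.2967  r=8.0367  x^+=-1.3541  v^+=-4.3115  a^+=-0.4112
step 3: x_pred=-6.5364  r=7.5664  x^+=-1.8831  v^+=-4.2160  a^+=0.6135
step 4: x_pred=-6.2907  r=9.9207  x^+=-0.1895  v^+=-2.7769  a^+=1.9571
step 5: x_pred=-2.0834  r=4.7334  x^+=0.8276  v^+=-0.1929  a^+=2.5981
step 6: x_pred=2.2959  r=-0.7259  x^+=1.8495  v^+=2.7148  a^+=2.4998
step 7: x_pred=6.5687  r=-5.8087  x^+=2.9963  v^+=5.1314  a^+=1.7131
step 8: x_pred=9.9593  r=-8.1693  x^+=4.9352  v^+=6.4753  a^+=0.6068

a_post = 0.6068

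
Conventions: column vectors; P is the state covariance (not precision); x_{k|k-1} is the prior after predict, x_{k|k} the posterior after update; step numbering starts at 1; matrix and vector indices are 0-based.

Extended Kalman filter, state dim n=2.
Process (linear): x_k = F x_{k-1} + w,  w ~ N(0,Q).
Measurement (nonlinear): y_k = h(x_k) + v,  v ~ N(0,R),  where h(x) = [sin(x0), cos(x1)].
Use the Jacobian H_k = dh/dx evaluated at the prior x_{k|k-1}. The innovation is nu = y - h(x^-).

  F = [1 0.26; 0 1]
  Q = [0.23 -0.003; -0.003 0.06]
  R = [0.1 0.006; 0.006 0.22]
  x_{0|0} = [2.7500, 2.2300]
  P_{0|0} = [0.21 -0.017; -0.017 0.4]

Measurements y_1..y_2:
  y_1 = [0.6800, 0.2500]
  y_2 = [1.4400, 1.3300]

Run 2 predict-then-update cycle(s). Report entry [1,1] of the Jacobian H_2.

H_jac[1,1] = -1.0000

step 1: x^-=[3.3298, 2.2300]  P^-=[0.4582 0.0840; 0.0840 0.4600]  H_jac=[-0.9823 0.0000; 0.0000 -0.7905]  S=[0.5422 0.0712; 0.0712 0.5074]  K=[-0.8283 -0.0146; -0.0591 -0.7083]  nu=[0.8671, 0.8625]  x^+=[2.5990, 1.5678]  P^+=[0.0844 0.0103; 0.0103 0.1976]
step 2: x^-=[3.0066, 1.5678]  P^-=[0.3331 0.0587; 0.0587 0.2576]  H_jac=[-0.9909 0.0000; 0.0000 -1.0000]  S=[0.4271 0.0642; 0.0642 0.4776]  K=[-0.7700 -0.0195; -0.0563 -0.5318]  nu=[1.3055, 1.3270]  x^+=[1.9756, 0.7886]  P^+=[0.0778 0.0089; 0.0089 0.1173]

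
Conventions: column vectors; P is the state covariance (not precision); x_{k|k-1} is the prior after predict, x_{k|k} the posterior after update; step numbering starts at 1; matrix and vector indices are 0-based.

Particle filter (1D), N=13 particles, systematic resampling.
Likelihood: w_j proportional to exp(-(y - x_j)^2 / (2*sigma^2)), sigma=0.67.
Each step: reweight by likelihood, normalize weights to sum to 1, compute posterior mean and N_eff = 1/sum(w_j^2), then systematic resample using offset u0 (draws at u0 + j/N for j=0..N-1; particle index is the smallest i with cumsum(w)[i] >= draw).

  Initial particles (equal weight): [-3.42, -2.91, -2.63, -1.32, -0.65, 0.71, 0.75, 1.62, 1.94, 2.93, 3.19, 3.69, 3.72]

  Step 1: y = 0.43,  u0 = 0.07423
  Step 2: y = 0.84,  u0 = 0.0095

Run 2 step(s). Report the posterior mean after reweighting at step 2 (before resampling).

step 1: w=[0.0000, 0.0000, 0.0000, 0.0137, 0.1136, 0.3817, 0.3716, 0.0860, 0.0329, 0.0004, 0.0001, 0.0000, 0.0000]  mean=0.6622  Neff=3.2751  idx=[4, 5, 5, 5, 5, 5, 6, 6, 6, 6, 6, 7, 8]
step 2: w=[0.0079, 0.0916, 0.0916, 0.0916, 0.0916, 0.0916, 0.0925, 0.0925, 0.0925, 0.0925, 0.0925, 0.0474, 0.0243]  mean=0.7908  Neff=11.4120  idx=[1, 1, 2, 3, 4, 5, 6, 6, 7, 8, 9, 10, 11]

post_mean = 0.7908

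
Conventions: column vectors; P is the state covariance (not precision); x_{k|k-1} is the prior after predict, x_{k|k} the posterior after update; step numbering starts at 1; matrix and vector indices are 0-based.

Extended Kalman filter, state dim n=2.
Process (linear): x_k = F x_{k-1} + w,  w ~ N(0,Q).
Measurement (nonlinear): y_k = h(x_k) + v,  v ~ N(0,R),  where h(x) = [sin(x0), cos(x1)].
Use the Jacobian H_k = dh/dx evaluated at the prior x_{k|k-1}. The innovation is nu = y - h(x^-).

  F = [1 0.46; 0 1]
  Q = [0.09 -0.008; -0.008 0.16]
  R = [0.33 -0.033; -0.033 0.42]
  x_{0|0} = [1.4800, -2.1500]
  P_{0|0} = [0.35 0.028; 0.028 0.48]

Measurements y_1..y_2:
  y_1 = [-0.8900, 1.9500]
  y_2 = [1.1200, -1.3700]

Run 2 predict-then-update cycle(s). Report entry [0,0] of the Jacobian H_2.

step 1: x^-=[0.4910, -2.1500]  P^-=[0.5673 0.2408; 0.2408 0.6400]  H_jac=[0.8819 0.0000; 0.0000 0.8369]  S=[0.7712 0.1447; 0.1447 0.8683]  K=[0.6247 0.1280; 0.1647 0.5894]  nu=[-1.3615, 2.4974]  x^+=[-0.0400, -0.9023]  P^+=[0.2290 0.0396; 0.0396 0.2893]
step 2: x^-=[-0.4550, -0.9023]  P^-=[0.4166 0.1647; 0.1647 0.4493]  H_jac=[0.8983 0.0000; 0.0000 0.7847]  S=[0.6662 0.0831; 0.0831 0.6967]  K=[0.5468 0.1203; 0.1613 0.4869]  nu=[1.5595, -1.9898]  x^+=[0.1583, -1.6195]  P^+=[0.1965 0.0414; 0.0414 0.2538]

H_jac[0,0] = 0.8983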